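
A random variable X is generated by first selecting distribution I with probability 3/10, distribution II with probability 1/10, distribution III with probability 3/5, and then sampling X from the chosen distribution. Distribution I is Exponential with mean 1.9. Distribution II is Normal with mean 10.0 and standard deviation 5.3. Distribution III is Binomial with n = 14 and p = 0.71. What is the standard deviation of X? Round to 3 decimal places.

Per component, I: μ=1.9, E[X²]=7.22; II: μ=10, E[X²]=128.09; III: μ=9.94, E[X²]=101.686.
E[X] = 0.3·1.9 + 0.1·10 + 0.6·9.94 = 7.534.
E[X²] = 0.3·7.22 + 0.1·128.09 + 0.6·101.686 = 75.9867.
Var(X) = E[X²] − (E[X])² = 75.9867 − 56.7612 = 19.2256.
SD(X) = √19.2256 = 4.3847.

4.385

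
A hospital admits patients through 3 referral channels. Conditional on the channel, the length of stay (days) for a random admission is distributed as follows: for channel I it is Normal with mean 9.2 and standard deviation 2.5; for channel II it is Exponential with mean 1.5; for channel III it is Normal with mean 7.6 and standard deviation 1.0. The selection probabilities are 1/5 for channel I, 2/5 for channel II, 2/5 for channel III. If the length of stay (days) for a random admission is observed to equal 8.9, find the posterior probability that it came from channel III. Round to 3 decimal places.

0.679

Likelihoods f(8.9 | ·): I: 0.158432; II: 0.00176642; III: 0.171369.
Posterior ∝ prior × likelihood. Numerator for III: 0.4·0.171369 = 0.0685474.
Normalizing constant: 0.2·0.158432 + 0.4·0.00176642 + 0.4·0.171369 = 0.10094.
P(III | observation) = 0.0685474 / 0.10094 = 0.679088.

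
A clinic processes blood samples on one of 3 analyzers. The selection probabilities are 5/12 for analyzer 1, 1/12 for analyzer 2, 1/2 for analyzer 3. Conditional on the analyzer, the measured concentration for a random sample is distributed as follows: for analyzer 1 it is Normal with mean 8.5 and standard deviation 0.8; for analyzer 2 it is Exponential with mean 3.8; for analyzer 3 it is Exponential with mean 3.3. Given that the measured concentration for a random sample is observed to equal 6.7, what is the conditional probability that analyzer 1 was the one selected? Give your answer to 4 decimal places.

0.4114

Likelihoods f(6.7 | ·): 1: 0.0396746; 2: 0.0451322; 3: 0.0397866.
Posterior ∝ prior × likelihood. Numerator for 1: 0.416667·0.0396746 = 0.0165311.
Normalizing constant: 0.416667·0.0396746 + 0.0833333·0.0451322 + 0.5·0.0397866 = 0.0401854.
P(1 | observation) = 0.0165311 / 0.0401854 = 0.41137.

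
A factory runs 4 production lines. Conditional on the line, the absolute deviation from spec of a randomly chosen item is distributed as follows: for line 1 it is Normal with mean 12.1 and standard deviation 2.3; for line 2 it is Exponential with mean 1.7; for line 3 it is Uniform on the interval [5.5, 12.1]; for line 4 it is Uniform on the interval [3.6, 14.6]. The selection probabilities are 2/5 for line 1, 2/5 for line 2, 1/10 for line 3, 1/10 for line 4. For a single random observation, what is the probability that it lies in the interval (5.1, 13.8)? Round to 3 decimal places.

0.506

Conditional on each line, P(5.1 < X < 13.8): 1: 0.768917; 2: 0.0494888; 3: 1; 4: 0.790909.
By total probability, P(5.1 < X < 13.8) = 0.4·0.768917 + 0.4·0.0494888 + 0.1·1 + 0.1·0.790909 = 0.506453.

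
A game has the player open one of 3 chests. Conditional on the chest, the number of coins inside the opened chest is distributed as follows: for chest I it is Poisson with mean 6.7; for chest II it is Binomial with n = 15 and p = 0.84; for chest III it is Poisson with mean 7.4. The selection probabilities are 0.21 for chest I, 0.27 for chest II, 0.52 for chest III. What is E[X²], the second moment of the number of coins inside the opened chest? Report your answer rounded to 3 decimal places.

For each component E[X²] = Var + (mean)², giving I: 51.59; II: 160.776; III: 62.16.
Overall E[X²] = 0.21·51.59 + 0.27·160.776 + 0.52·62.16 = 86.5666.

86.567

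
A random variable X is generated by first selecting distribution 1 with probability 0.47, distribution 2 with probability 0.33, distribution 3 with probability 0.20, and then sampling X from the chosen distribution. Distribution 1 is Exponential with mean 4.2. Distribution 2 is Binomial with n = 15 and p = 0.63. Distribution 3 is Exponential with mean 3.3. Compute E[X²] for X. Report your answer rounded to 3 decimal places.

51.561

For each component E[X²] = Var + (mean)², giving 1: 35.28; 2: 92.799; 3: 21.78.
Overall E[X²] = 0.47·35.28 + 0.33·92.799 + 0.2·21.78 = 51.5613.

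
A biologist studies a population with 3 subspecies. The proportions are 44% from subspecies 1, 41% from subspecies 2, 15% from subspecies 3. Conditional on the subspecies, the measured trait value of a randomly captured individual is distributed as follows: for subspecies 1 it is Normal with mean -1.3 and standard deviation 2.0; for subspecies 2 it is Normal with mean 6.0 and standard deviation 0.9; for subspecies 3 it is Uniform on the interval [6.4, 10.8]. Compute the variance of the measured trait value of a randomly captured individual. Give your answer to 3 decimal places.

Per component, 1: μ=-1.3, E[X²]=5.69; 2: μ=6, E[X²]=36.81; 3: μ=8.6, E[X²]=75.5733.
E[X] = 0.44·-1.3 + 0.41·6 + 0.15·8.6 = 3.178.
E[X²] = 0.44·5.69 + 0.41·36.81 + 0.15·75.5733 = 28.9317.
Var(X) = E[X²] − (E[X])² = 28.9317 − 10.0997 = 18.832.

18.832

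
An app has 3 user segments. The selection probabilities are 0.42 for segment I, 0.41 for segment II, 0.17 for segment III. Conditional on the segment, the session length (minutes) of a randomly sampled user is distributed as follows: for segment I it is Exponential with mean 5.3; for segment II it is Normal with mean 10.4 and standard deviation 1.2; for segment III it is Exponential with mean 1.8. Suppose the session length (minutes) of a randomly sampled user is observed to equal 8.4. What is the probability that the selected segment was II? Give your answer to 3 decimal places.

Likelihoods f(8.4 | ·): I: 0.038673; II: 0.0828976; III: 0.0052242.
Posterior ∝ prior × likelihood. Numerator for II: 0.41·0.0828976 = 0.033988.
Normalizing constant: 0.42·0.038673 + 0.41·0.0828976 + 0.17·0.0052242 = 0.0511188.
P(II | observation) = 0.033988 / 0.0511188 = 0.664883.

0.665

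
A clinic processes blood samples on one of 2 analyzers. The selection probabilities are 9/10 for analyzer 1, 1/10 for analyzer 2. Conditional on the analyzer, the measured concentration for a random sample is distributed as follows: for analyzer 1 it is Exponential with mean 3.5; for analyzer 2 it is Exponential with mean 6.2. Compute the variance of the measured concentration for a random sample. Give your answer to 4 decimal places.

Per component, 1: μ=3.5, E[X²]=24.5; 2: μ=6.2, E[X²]=76.88.
E[X] = 0.9·3.5 + 0.1·6.2 = 3.77.
E[X²] = 0.9·24.5 + 0.1·76.88 = 29.738.
Var(X) = E[X²] − (E[X])² = 29.738 − 14.2129 = 15.5251.

15.5251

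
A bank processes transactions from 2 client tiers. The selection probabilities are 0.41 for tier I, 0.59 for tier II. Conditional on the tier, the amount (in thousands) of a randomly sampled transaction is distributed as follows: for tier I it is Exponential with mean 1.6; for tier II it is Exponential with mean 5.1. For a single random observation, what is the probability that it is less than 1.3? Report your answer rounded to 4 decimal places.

0.3608

Conditional on each tier, P(X < 1.3): I: 0.556253; II: 0.225008.
By total probability, P(X < 1.3) = 0.41·0.556253 + 0.59·0.225008 = 0.360818.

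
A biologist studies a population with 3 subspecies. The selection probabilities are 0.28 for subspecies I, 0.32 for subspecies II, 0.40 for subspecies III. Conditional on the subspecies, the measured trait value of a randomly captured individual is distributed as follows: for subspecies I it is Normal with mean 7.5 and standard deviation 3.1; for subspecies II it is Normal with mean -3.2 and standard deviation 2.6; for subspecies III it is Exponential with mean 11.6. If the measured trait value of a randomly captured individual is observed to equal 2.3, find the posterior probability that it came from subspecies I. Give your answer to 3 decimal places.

0.208

Likelihoods f(2.3 | ·): I: 0.0315176; II: 0.016377; III: 0.070702.
Posterior ∝ prior × likelihood. Numerator for I: 0.28·0.0315176 = 0.00882493.
Normalizing constant: 0.28·0.0315176 + 0.32·0.016377 + 0.4·0.070702 = 0.0423464.
P(I | observation) = 0.00882493 / 0.0423464 = 0.208399.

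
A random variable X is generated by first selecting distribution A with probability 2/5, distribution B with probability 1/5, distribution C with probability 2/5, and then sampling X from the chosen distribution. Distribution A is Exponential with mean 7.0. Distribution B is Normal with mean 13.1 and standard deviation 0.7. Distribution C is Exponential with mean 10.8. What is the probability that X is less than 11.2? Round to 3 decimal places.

0.578

Conditional on each component, P(X < 11.2): A: 0.798103; B: 0.00332094; C: 0.645496.
By total probability, P(X < 11.2) = 0.4·0.798103 + 0.2·0.00332094 + 0.4·0.645496 = 0.578104.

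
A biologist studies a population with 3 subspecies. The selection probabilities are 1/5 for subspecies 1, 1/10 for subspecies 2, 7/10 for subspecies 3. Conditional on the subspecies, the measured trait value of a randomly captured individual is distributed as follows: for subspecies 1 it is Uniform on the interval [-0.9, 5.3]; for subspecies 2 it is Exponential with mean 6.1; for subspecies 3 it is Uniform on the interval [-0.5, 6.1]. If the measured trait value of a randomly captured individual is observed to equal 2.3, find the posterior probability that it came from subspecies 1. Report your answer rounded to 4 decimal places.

Likelihoods f(2.3 | ·): 1: 0.16129; 2: 0.11244; 3: 0.151515.
Posterior ∝ prior × likelihood. Numerator for 1: 0.2·0.16129 = 0.0322581.
Normalizing constant: 0.2·0.16129 + 0.1·0.11244 + 0.7·0.151515 = 0.149563.
P(1 | observation) = 0.0322581 / 0.149563 = 0.215683.

0.2157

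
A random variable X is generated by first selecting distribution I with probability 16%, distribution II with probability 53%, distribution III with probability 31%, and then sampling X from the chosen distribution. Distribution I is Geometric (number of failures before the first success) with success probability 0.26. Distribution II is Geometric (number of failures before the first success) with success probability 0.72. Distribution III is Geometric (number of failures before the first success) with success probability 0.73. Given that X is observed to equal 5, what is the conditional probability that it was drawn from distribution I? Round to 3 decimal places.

Likelihoods P(X=5 | ·): I: 0.0576942; II: 0.00123915; III: 0.00104747.
Posterior ∝ prior × likelihood. Numerator for I: 0.16·0.0576942 = 0.00923107.
Normalizing constant: 0.16·0.0576942 + 0.53·0.00123915 + 0.31·0.00104747 = 0.0102125.
P(I | observation) = 0.00923107 / 0.0102125 = 0.903896.

0.904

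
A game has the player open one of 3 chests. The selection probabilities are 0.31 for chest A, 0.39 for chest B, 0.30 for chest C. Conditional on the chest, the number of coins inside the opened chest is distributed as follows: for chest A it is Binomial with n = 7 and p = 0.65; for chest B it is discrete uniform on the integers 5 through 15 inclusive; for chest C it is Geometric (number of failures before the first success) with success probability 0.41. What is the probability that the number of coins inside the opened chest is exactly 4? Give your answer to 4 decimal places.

Conditional on each chest, P(X = 4): A: 0.267871; B: 0; C: 0.0496812.
By total probability, P(X = 4) = 0.31·0.267871 + 0.39·0 + 0.3·0.0496812 = 0.0979443.

0.0979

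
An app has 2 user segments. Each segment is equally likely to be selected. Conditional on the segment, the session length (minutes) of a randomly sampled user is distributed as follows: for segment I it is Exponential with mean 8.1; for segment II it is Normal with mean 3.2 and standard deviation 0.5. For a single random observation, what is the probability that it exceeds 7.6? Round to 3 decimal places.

Conditional on each segment, P(X > 7.6): I: 0.391304; II: 0.
By total probability, P(X > 7.6) = 0.5·0.391304 + 0.5·0 = 0.195652.

0.196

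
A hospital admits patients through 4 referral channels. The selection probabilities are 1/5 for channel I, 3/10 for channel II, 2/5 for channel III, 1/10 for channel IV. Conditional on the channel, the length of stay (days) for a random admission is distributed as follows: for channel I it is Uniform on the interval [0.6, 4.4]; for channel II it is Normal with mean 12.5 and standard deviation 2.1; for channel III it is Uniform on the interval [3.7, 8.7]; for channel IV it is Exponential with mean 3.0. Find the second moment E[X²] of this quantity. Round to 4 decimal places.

For each component E[X²] = Var + (mean)², giving I: 7.45333; II: 160.66; III: 40.5233; IV: 18.
Overall E[X²] = 0.2·7.45333 + 0.3·160.66 + 0.4·40.5233 + 0.1·18 = 67.698.

67.6980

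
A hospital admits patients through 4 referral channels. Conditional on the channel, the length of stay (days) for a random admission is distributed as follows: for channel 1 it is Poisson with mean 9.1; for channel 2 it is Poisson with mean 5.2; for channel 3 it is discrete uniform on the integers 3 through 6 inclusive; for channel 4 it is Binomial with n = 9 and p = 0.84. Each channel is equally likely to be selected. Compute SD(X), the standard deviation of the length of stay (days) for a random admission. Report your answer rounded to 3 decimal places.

2.752

Per component, 1: μ=9.1, E[X²]=91.91; 2: μ=5.2, E[X²]=32.24; 3: μ=4.5, E[X²]=21.5; 4: μ=7.56, E[X²]=58.3632.
E[X] = 0.25·9.1 + 0.25·5.2 + 0.25·4.5 + 0.25·7.56 = 6.59.
E[X²] = 0.25·91.91 + 0.25·32.24 + 0.25·21.5 + 0.25·58.3632 = 51.0033.
Var(X) = E[X²] − (E[X])² = 51.0033 − 43.4281 = 7.5752.
SD(X) = √7.5752 = 2.75231.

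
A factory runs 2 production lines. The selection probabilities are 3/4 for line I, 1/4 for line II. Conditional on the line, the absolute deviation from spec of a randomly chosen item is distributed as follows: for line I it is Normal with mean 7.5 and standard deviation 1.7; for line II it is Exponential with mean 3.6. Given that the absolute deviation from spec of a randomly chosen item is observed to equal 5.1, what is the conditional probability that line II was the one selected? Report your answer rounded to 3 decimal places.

Likelihoods f(5.1 | ·): I: 0.0866302; II: 0.067367.
Posterior ∝ prior × likelihood. Numerator for II: 0.25·0.067367 = 0.0168417.
Normalizing constant: 0.75·0.0866302 + 0.25·0.067367 = 0.0818144.
P(II | observation) = 0.0168417 / 0.0818144 = 0.205853.

0.206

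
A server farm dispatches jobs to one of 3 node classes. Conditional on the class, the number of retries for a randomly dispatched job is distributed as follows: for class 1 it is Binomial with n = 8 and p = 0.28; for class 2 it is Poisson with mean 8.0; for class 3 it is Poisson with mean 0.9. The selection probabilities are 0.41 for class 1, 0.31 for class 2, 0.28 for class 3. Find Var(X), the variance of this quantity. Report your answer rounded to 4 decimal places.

12.1918

Per component, 1: μ=2.24, E[X²]=6.6304; 2: μ=8, E[X²]=72; 3: μ=0.9, E[X²]=1.71.
E[X] = 0.41·2.24 + 0.31·8 + 0.28·0.9 = 3.6504.
E[X²] = 0.41·6.6304 + 0.31·72 + 0.28·1.71 = 25.5173.
Var(X) = E[X²] − (E[X])² = 25.5173 − 13.3254 = 12.1918.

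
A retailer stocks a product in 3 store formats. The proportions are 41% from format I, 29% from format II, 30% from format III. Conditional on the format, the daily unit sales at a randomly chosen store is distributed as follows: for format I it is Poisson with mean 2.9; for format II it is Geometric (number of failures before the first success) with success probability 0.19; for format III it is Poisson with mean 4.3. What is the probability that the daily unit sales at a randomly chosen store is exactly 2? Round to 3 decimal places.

0.169

Conditional on each format, P(X = 2): I: 0.231373; II: 0.124659; III: 0.125441.
By total probability, P(X = 2) = 0.41·0.231373 + 0.29·0.124659 + 0.3·0.125441 = 0.168646.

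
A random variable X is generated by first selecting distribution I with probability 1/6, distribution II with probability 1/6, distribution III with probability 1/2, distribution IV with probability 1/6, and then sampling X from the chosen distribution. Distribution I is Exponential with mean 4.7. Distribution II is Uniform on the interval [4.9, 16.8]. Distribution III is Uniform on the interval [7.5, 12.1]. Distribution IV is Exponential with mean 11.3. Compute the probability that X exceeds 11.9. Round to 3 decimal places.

0.162

Conditional on each component, P(X > 11.9): I: 0.0795066; II: 0.411765; III: 0.0434783; IV: 0.348856.
By total probability, P(X > 11.9) = 0.166667·0.0795066 + 0.166667·0.411765 + 0.5·0.0434783 + 0.166667·0.348856 = 0.16176.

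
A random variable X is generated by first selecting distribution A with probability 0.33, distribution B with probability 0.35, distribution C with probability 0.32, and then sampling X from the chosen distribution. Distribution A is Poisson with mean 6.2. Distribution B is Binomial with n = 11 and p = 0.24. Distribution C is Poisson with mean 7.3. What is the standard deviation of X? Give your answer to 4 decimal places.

Per component, A: μ=6.2, E[X²]=44.64; B: μ=2.64, E[X²]=8.976; C: μ=7.3, E[X²]=60.59.
E[X] = 0.33·6.2 + 0.35·2.64 + 0.32·7.3 = 5.306.
E[X²] = 0.33·44.64 + 0.35·8.976 + 0.32·60.59 = 37.2616.
Var(X) = E[X²] − (E[X])² = 37.2616 − 28.1536 = 9.10796.
SD(X) = √9.10796 = 3.01794.

3.0179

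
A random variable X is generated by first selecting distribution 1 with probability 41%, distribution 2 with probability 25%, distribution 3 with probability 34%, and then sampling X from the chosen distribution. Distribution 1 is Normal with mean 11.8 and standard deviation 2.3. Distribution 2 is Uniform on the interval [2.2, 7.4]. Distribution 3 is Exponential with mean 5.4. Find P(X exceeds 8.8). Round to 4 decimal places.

Conditional on each component, P(X > 8.8): 1: 0.903942; 2: 0; 3: 0.196002.
By total probability, P(X > 8.8) = 0.41·0.903942 + 0.25·0 + 0.34·0.196002 = 0.437257.

0.4373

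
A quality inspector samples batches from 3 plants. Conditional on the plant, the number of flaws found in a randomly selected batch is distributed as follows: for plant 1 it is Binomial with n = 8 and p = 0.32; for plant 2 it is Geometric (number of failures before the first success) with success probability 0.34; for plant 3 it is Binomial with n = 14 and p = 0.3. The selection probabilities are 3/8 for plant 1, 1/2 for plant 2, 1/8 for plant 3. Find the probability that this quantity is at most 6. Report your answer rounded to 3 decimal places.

0.960

Conditional on each plant, P(X ≤ 6): 1: 0.998021; 2: 0.945448; 3: 0.906718.
By total probability, P(X ≤ 6) = 0.375·0.998021 + 0.5·0.945448 + 0.125·0.906718 = 0.960322.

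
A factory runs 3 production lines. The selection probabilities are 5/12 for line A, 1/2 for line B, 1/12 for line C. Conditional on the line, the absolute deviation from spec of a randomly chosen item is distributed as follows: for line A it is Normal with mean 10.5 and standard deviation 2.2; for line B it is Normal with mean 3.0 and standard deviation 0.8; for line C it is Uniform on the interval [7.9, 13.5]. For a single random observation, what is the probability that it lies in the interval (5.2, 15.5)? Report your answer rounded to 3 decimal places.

0.493

Conditional on each line, P(5.2 < X < 15.5): A: 0.980483; B: 0.00297976; C: 1.
By total probability, P(5.2 < X < 15.5) = 0.416667·0.980483 + 0.5·0.00297976 + 0.0833333·1 = 0.493358.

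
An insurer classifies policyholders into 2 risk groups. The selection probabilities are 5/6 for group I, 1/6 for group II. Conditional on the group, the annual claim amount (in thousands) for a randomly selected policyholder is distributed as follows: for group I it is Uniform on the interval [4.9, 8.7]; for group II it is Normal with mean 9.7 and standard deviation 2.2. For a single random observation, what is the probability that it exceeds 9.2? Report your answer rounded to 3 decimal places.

0.098

Conditional on each group, P(X > 9.2): I: 0; II: 0.589894.
By total probability, P(X > 9.2) = 0.833333·0 + 0.166667·0.589894 = 0.0983157.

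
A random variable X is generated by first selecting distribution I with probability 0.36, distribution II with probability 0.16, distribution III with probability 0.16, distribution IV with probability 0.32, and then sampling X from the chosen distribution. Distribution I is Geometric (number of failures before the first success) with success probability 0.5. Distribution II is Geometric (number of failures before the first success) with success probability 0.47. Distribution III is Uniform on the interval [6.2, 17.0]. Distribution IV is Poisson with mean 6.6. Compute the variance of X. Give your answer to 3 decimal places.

Per component, I: μ=1, E[X²]=3; II: μ=1.12766, E[X²]=3.67089; III: μ=11.6, E[X²]=144.28; IV: μ=6.6, E[X²]=50.16.
E[X] = 0.36·1 + 0.16·1.12766 + 0.16·11.6 + 0.32·6.6 = 4.50843.
E[X²] = 0.36·3 + 0.16·3.67089 + 0.16·144.28 + 0.32·50.16 = 40.8033.
Var(X) = E[X²] − (E[X])² = 40.8033 − 20.3259 = 20.4774.

20.477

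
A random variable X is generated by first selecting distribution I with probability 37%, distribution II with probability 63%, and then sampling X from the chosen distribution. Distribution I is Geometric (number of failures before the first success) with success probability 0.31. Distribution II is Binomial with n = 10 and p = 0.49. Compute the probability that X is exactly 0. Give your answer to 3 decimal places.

Conditional on each component, P(X = 0): I: 0.31; II: 0.00119042.
By total probability, P(X = 0) = 0.37·0.31 + 0.63·0.00119042 = 0.11545.

0.115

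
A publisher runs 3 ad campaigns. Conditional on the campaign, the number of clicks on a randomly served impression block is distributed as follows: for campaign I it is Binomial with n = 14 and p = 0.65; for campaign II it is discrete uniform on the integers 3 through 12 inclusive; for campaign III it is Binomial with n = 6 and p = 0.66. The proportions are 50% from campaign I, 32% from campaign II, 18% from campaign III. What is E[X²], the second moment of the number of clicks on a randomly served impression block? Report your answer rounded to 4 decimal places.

66.7025

For each component E[X²] = Var + (mean)², giving I: 85.995; II: 64.5; III: 17.028.
Overall E[X²] = 0.5·85.995 + 0.32·64.5 + 0.18·17.028 = 66.7025.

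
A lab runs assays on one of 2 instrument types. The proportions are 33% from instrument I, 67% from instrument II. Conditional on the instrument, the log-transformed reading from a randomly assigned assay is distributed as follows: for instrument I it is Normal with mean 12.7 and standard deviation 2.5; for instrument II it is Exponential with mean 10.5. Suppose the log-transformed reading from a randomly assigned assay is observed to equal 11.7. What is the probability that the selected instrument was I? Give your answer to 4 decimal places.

0.6989

Likelihoods f(11.7 | ·): I: 0.147308; II: 0.0312523.
Posterior ∝ prior × likelihood. Numerator for I: 0.33·0.147308 = 0.0486117.
Normalizing constant: 0.33·0.147308 + 0.67·0.0312523 = 0.0695507.
P(I | observation) = 0.0486117 / 0.0695507 = 0.698938.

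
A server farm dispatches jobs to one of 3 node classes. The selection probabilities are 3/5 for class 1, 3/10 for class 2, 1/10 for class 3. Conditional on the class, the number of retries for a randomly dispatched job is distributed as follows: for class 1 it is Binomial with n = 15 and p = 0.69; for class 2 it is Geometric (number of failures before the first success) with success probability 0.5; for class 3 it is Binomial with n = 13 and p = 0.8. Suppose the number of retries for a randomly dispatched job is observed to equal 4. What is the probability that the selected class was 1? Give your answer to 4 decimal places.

0.0478

Likelihoods P(X=4 | ·): 1: 0.000786154; 2: 0.03125; 3: 0.000149946.
Posterior ∝ prior × likelihood. Numerator for 1: 0.6·0.000786154 = 0.000471692.
Normalizing constant: 0.6·0.000786154 + 0.3·0.03125 + 0.1·0.000149946 = 0.00986169.
P(1 | observation) = 0.000471692 / 0.00986169 = 0.0478308.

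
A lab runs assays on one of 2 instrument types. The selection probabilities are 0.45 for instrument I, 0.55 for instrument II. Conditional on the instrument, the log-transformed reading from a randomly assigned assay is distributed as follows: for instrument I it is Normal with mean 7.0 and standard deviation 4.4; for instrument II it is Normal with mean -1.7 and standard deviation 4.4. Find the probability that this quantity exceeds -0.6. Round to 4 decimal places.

Conditional on each instrument, P(X > -0.6): I: 0.957941; II: 0.401294.
By total probability, P(X > -0.6) = 0.45·0.957941 + 0.55·0.401294 = 0.651785.

0.6518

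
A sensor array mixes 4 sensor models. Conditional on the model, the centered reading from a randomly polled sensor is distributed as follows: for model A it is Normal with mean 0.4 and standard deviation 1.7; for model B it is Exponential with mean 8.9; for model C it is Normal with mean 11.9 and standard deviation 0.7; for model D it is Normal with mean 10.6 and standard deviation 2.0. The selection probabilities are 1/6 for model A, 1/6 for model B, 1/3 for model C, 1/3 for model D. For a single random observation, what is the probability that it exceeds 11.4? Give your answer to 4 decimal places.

0.4153

Conditional on each model, P(X > 11.4): A: 4.88111e-11; B: 0.277787; C: 0.762475; D: 0.344578.
By total probability, P(X > 11.4) = 0.166667·4.88111e-11 + 0.166667·0.277787 + 0.333333·0.762475 + 0.333333·0.344578 = 0.415316.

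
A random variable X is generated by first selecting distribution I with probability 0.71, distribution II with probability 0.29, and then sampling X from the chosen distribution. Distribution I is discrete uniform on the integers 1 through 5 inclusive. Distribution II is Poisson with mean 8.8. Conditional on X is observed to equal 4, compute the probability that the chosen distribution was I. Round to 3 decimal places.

Likelihoods P(X=4 | ·): I: 0.2; II: 0.0376641.
Posterior ∝ prior × likelihood. Numerator for I: 0.71·0.2 = 0.142.
Normalizing constant: 0.71·0.2 + 0.29·0.0376641 = 0.152923.
P(I | observation) = 0.142 / 0.152923 = 0.928574.

0.929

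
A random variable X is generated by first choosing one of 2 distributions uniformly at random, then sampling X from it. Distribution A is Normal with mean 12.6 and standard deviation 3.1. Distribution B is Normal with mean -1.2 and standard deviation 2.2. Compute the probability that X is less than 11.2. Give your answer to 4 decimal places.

Conditional on each component, P(X < 11.2): A: 0.325774; B: 1.
By total probability, P(X < 11.2) = 0.5·0.325774 + 0.5·1 = 0.662887.

0.6629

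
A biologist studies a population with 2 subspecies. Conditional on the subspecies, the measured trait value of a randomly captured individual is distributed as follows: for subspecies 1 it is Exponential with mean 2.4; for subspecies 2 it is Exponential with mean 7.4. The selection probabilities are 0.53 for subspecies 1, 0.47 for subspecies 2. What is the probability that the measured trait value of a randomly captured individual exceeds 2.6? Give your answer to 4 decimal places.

0.5101

Conditional on each subspecies, P(X > 2.6): 1: 0.338465; 2: 0.703736.
By total probability, P(X > 2.6) = 0.53·0.338465 + 0.47·0.703736 = 0.510143.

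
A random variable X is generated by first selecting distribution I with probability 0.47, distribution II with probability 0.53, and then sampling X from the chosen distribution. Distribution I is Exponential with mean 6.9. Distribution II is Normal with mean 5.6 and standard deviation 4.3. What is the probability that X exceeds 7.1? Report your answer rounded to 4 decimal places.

0.3607

Conditional on each component, P(X > 7.1): I: 0.357369; II: 0.363606.
By total probability, P(X > 7.1) = 0.47·0.357369 + 0.53·0.363606 = 0.360675.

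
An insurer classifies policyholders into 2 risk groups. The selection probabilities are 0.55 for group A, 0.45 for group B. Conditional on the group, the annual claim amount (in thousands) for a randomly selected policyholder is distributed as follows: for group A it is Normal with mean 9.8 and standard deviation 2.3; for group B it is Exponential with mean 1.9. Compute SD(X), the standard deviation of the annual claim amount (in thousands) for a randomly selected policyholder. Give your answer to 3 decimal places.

4.470

Per component, A: μ=9.8, E[X²]=101.33; B: μ=1.9, E[X²]=7.22.
E[X] = 0.55·9.8 + 0.45·1.9 = 6.245.
E[X²] = 0.55·101.33 + 0.45·7.22 = 58.9805.
Var(X) = E[X²] − (E[X])² = 58.9805 − 39 = 19.9805.
SD(X) = √19.9805 = 4.46995.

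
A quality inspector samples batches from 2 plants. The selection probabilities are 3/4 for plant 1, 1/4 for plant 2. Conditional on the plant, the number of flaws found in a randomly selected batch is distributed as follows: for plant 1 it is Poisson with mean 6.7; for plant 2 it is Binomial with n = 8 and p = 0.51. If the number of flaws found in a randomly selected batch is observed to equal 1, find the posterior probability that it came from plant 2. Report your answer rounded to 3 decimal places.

Likelihoods P(X=1 | ·): 1: 0.00824711; 2: 0.0276715.
Posterior ∝ prior × likelihood. Numerator for 2: 0.25·0.0276715 = 0.00691788.
Normalizing constant: 0.75·0.00824711 + 0.25·0.0276715 = 0.0131032.
P(2 | observation) = 0.00691788 / 0.0131032 = 0.527953.

0.528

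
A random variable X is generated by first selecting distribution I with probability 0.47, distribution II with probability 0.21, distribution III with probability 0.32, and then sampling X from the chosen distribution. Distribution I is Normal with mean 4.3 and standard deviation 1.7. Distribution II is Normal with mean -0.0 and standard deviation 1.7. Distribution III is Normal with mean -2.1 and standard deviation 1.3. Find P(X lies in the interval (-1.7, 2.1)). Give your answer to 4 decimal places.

0.3209

Conditional on each component, P(-1.7 < X < 2.1): I: 0.0976042; II: 0.732984; III: 0.378541.
By total probability, P(-1.7 < X < 2.1) = 0.47·0.0976042 + 0.21·0.732984 + 0.32·0.378541 = 0.320934.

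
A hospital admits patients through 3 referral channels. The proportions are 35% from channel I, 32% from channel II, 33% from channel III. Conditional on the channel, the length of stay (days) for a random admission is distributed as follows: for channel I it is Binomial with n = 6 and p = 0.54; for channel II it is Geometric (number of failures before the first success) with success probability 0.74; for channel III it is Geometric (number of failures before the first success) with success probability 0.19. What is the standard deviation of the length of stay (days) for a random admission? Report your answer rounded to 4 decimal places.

3.2786

Per component, I: μ=3.24, E[X²]=11.988; II: μ=0.351351, E[X²]=0.598247; III: μ=4.26316, E[X²]=40.6122.
E[X] = 0.35·3.24 + 0.32·0.351351 + 0.33·4.26316 = 2.65327.
E[X²] = 0.35·11.988 + 0.32·0.598247 + 0.33·40.6122 = 17.7893.
Var(X) = E[X²] − (E[X])² = 17.7893 − 7.03987 = 10.7494.
SD(X) = √10.7494 = 3.27863.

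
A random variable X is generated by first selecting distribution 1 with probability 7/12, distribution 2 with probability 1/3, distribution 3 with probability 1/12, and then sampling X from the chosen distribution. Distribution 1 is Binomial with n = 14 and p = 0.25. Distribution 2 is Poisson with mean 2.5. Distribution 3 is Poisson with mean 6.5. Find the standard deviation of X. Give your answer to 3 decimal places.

Per component, 1: μ=3.5, E[X²]=14.875; 2: μ=2.5, E[X²]=8.75; 3: μ=6.5, E[X²]=48.75.
E[X] = 0.583333·3.5 + 0.333333·2.5 + 0.0833333·6.5 = 3.41667.
E[X²] = 0.583333·14.875 + 0.333333·8.75 + 0.0833333·48.75 = 15.6562.
Var(X) = E[X²] − (E[X])² = 15.6562 − 11.6736 = 3.98264.
SD(X) = √3.98264 = 1.99566.

1.996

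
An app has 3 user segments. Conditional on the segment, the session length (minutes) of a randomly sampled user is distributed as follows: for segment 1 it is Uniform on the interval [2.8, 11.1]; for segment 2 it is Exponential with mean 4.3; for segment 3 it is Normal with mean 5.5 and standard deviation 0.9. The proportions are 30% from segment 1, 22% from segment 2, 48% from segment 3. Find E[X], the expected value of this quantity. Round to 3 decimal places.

5.671

Component means — 1: 6.95; 2: 4.3; 3: 5.5.
E[X] = 0.3·6.95 + 0.22·4.3 + 0.48·5.5 = 5.671.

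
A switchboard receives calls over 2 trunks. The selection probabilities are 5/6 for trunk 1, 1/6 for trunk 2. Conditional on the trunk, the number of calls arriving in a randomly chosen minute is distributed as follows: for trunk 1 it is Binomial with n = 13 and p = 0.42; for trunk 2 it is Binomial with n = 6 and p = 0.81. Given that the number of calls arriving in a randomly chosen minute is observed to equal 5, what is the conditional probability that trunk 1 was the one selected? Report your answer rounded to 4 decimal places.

0.7304

Likelihoods P(X=5 | ·): 1: 0.215402; 2: 0.397493.
Posterior ∝ prior × likelihood. Numerator for 1: 0.833333·0.215402 = 0.179501.
Normalizing constant: 0.833333·0.215402 + 0.166667·0.397493 = 0.24575.
P(1 | observation) = 0.179501 / 0.24575 = 0.730422.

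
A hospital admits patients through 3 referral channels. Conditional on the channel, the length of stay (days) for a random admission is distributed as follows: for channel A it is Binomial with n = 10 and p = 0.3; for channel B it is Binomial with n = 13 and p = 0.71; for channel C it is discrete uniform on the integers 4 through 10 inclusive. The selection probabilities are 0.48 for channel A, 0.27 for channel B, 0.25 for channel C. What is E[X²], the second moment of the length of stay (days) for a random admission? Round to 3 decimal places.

For each component E[X²] = Var + (mean)², giving A: 11.1; B: 87.8696; C: 53.
Overall E[X²] = 0.48·11.1 + 0.27·87.8696 + 0.25·53 = 42.3028.

42.303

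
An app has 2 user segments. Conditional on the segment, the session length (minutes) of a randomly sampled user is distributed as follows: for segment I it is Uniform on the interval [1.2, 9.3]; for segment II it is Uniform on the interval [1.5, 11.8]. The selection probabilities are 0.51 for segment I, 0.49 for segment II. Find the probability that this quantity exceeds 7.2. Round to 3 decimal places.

0.351

Conditional on each segment, P(X > 7.2): I: 0.259259; II: 0.446602.
By total probability, P(X > 7.2) = 0.51·0.259259 + 0.49·0.446602 = 0.351057.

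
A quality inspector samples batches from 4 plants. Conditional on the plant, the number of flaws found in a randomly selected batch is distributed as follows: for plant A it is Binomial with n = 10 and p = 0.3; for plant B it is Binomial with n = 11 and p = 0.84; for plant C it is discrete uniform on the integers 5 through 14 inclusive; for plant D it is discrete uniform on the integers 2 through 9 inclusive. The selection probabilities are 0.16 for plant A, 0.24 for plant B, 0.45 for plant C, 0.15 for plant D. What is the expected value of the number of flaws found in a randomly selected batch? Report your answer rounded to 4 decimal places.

Component means — A: 3; B: 9.24; C: 9.5; D: 5.5.
E[X] = 0.16·3 + 0.24·9.24 + 0.45·9.5 + 0.15·5.5 = 7.7976.

7.7976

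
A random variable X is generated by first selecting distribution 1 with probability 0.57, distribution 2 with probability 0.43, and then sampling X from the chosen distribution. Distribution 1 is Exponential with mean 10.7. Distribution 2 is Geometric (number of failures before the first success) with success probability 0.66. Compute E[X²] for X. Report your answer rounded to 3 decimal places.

130.968

For each component E[X²] = Var + (mean)², giving 1: 228.98; 2: 1.04591.
Overall E[X²] = 0.57·228.98 + 0.43·1.04591 = 130.968.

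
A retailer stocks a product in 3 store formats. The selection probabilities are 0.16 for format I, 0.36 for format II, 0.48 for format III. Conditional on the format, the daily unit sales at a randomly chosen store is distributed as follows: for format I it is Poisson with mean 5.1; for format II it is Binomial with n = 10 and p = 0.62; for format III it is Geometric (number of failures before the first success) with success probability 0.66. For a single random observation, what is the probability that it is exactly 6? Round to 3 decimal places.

0.114

Conditional on each format, P(X = 6): I: 0.149; II: 0.248716; III: 0.00101957.
By total probability, P(X = 6) = 0.16·0.149 + 0.36·0.248716 + 0.48·0.00101957 = 0.113867.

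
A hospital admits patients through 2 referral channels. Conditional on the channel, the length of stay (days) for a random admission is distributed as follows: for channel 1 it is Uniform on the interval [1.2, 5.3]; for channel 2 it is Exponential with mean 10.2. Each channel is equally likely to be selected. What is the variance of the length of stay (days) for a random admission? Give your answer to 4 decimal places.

64.7960

Per component, 1: μ=3.25, E[X²]=11.9633; 2: μ=10.2, E[X²]=208.08.
E[X] = 0.5·3.25 + 0.5·10.2 = 6.725.
E[X²] = 0.5·11.9633 + 0.5·208.08 = 110.022.
Var(X) = E[X²] − (E[X])² = 110.022 − 45.2256 = 64.796.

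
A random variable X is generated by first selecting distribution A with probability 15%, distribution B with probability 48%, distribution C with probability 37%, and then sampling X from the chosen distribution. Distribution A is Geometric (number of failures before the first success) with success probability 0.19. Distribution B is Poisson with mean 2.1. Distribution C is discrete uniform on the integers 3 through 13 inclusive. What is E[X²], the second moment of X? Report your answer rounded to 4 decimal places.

36.5966

For each component E[X²] = Var + (mean)², giving A: 40.6122; B: 6.51; C: 74.
Overall E[X²] = 0.15·40.6122 + 0.48·6.51 + 0.37·74 = 36.5966.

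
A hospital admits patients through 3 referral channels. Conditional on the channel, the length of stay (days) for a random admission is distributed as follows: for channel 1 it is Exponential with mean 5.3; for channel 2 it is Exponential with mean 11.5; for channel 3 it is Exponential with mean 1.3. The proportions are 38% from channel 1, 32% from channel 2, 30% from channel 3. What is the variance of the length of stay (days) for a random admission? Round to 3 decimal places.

69.987

Per component, 1: μ=5.3, E[X²]=56.18; 2: μ=11.5, E[X²]=264.5; 3: μ=1.3, E[X²]=3.38.
E[X] = 0.38·5.3 + 0.32·11.5 + 0.3·1.3 = 6.084.
E[X²] = 0.38·56.18 + 0.32·264.5 + 0.3·3.38 = 107.002.
Var(X) = E[X²] − (E[X])² = 107.002 − 37.0151 = 69.9873.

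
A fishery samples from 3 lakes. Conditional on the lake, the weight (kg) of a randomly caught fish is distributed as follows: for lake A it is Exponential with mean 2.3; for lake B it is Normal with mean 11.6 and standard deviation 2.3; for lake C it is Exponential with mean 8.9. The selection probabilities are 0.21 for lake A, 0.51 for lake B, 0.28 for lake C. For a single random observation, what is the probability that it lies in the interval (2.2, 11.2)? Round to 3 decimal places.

0.438

Conditional on each lake, P(2.2 < X < 11.2): A: 0.37655; B: 0.430945; C: 0.496891.
By total probability, P(2.2 < X < 11.2) = 0.21·0.37655 + 0.51·0.430945 + 0.28·0.496891 = 0.437987.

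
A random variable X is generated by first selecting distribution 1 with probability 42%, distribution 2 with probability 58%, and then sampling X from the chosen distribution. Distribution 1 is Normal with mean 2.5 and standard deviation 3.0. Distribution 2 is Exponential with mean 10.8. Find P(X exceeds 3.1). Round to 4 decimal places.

Conditional on each component, P(X > 3.1): 1: 0.42074; 2: 0.750484.
By total probability, P(X > 3.1) = 0.42·0.42074 + 0.58·0.750484 = 0.611992.

0.6120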